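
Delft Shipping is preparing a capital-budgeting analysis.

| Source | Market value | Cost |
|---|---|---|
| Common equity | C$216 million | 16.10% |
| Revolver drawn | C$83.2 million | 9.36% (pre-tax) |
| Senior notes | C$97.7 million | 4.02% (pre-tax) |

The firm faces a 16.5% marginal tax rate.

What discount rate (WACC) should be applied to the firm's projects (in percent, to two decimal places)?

11.23%

Total capital V = 216 + 83.2 + 97.7 = 396.9.
Equity: weight = 216/396.9 = 0.5442; cost = 16.1%.
Revolver drawn: weight = 83.2/396.9 = 0.2096; after-tax cost = 9.36% × (1 − 16.5%) = 7.8156%.
Senior notes: weight = 97.7/396.9 = 0.2462; after-tax cost = 4.02% × (1 − 16.5%) = 3.3567%.
WACC = 0.5442 × 16.1000% + 0.2096 × 7.8156% + 0.2462 × 3.3567% = 11.2265%.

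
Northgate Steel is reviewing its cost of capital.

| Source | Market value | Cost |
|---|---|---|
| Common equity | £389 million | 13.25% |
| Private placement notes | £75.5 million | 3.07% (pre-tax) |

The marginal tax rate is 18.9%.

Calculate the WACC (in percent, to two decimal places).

11.50%

Total capital V = 389 + 75.5 = 464.5.
Equity: weight = 389/464.5 = 0.8375; cost = 13.25%.
Private placement notes: weight = 75.5/464.5 = 0.1625; after-tax cost = 3.07% × (1 − 18.9%) = 2.4898%.
WACC = 0.8375 × 13.2500% + 0.1625 × 2.4898% = 11.5010%.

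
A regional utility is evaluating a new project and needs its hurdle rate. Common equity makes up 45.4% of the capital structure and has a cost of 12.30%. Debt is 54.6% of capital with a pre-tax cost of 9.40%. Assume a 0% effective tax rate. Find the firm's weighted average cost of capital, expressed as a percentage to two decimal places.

10.72%

After-tax cost of debt = 9.4% × (1 − 0%) = 9.4000%.
WACC = 0.454 × 12.3000% + 0.546 × 9.4000% = 10.7166%.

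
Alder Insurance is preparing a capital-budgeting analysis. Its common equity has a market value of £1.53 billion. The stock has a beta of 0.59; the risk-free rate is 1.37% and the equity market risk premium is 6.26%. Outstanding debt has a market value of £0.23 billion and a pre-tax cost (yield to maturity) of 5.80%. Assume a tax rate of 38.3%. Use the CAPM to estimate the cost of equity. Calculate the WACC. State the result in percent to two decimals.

4.87%

Cost of equity via CAPM: Re = 1.37% + 0.59 × 6.26% = 5.0634%.
Total capital V = 1.53 + 0.23 = 1.76.
Equity: weight = 1.53/1.76 = 0.8693; cost = 5.0634%.
Debt: weight = 0.23/1.76 = 0.1307; after-tax cost = 5.8% × (1 − 38.3%) = 3.5786%.
WACC = 0.8693 × 5.0634% + 0.1307 × 3.5786% = 4.8694%.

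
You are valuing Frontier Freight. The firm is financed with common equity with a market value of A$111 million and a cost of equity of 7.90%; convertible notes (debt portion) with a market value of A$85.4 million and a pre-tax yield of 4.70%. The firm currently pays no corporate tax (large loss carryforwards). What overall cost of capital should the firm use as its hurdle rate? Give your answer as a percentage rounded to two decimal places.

6.51%

Total capital V = 111 + 85.4 = 196.4.
Equity: weight = 111/196.4 = 0.5652; cost = 7.9%.
Convertible notes (debt portion): weight = 85.4/196.4 = 0.4348; after-tax cost = 4.7% × (1 − 0%) = 4.7000%.
WACC = 0.5652 × 7.9000% + 0.4348 × 4.7000% = 6.5086%.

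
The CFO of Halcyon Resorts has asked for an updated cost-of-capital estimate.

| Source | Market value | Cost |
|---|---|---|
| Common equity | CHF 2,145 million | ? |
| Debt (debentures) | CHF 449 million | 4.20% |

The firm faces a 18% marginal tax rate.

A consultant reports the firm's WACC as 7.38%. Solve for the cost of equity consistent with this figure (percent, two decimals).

Total capital V = 2145 + 449 = 2594.
Equity weight = 2145/2594 = 0.8269.
Debentures weight = 449/2594 = 0.1731.
Debt contribution = 0.1731 × 4.2% × (1 − 18%) = 0.5961%.
Required equity contribution = 7.38% − 0.5961% = 6.7839%.
Re = 6.7839% / 0.8269 = 8.2039%.

8.20%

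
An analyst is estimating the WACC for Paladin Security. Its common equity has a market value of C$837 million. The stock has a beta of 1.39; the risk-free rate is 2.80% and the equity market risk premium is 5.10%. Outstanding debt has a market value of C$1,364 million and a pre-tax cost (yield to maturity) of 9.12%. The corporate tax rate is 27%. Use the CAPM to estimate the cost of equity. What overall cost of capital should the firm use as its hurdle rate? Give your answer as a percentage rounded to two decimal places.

7.89%

Cost of equity via CAPM: Re = 2.8% + 1.39 × 5.1% = 9.8890%.
Total capital V = 837 + 1364 = 2201.
Equity: weight = 837/2201 = 0.3803; cost = 9.889%.
Debt: weight = 1364/2201 = 0.6197; after-tax cost = 9.12% × (1 − 27%) = 6.6576%.
WACC = 0.3803 × 9.8890% + 0.6197 × 6.6576% = 7.8864%.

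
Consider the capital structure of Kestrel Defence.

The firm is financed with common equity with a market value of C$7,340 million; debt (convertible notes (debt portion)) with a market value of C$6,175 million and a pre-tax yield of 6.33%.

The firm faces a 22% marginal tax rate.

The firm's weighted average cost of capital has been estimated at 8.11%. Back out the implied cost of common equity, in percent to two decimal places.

Total capital V = 7340 + 6175 = 13515.
Equity weight = 7340/13515 = 0.5431.
Convertible notes (debt portion) weight = 6175/13515 = 0.4569.
Debt contribution = 0.4569 × 6.33% × (1 − 22%) = 2.2559%.
Required equity contribution = 8.11% − 2.2559% = 5.8541%.
Re = 5.8541% / 0.5431 = 10.7790%.

10.78%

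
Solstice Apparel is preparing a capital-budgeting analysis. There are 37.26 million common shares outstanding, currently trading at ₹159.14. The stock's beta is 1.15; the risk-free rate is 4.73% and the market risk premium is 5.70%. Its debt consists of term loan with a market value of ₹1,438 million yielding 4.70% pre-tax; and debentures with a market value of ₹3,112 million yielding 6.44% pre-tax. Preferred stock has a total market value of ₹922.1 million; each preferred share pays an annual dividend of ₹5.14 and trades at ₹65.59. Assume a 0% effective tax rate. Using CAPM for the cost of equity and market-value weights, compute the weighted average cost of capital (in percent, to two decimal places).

8.85%

Cost of equity via CAPM: Re = 4.73% + 1.15 × 5.7% = 11.2850%.
Cost of preferred: Rp = 5.14 / 65.59 = 7.8366%.
Market value of equity E = 159.14 × 37.26m = 5929.5564m.
Total capital V = 5929.5564 + 922.1 + 1438 + 3112 = 11401.6564.
Equity: weight = 5929.5564/11401.6564 = 0.5201; cost = 11.285%.
Preferred: weight = 922.1/11401.6564 = 0.0809; cost = 7.8366%.
Term loan: weight = 1438/11401.6564 = 0.1261; after-tax cost = 4.7% × (1 − 0%) = 4.7000%.
Debentures: weight = 3112/11401.6564 = 0.2729; after-tax cost = 6.44% × (1 − 0%) = 6.4400%.
WACC = 0.5201 × 11.2850% + 0.0809 × 7.8366% + 0.1261 × 4.7000% + 0.2729 × 6.4400% = 8.8532%.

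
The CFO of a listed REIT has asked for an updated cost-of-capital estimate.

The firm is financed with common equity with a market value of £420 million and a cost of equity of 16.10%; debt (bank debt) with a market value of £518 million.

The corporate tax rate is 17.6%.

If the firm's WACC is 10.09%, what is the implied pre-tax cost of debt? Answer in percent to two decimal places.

Total capital V = 420 + 518 = 938.
Equity weight = 420/938 = 0.4478.
Bank debt weight = 518/938 = 0.5522.
Equity contribution = 0.4478 × 16.1% = 7.2090%.
Remaining for debt = 10.09% − 7.2090% = 2.8810%.
Rd × (1 − 17.6%) × 0.5522 = 2.8810%  ⇒  Rd = 6.3313%.

6.33%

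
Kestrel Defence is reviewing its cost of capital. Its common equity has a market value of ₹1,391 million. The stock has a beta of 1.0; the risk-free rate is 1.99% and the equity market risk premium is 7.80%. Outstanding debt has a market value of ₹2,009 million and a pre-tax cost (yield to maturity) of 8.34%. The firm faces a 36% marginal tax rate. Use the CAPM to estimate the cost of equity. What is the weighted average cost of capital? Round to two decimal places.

Cost of equity via CAPM: Re = 1.99% + 1.0 × 7.8% = 9.7900%.
Total capital V = 1391 + 2009 = 3400.
Equity: weight = 1391/3400 = 0.4091; cost = 9.79%.
Debt: weight = 2009/3400 = 0.5909; after-tax cost = 8.34% × (1 − 36%) = 5.3376%.
WACC = 0.4091 × 9.7900% + 0.5909 × 5.3376% = 7.1592%.

7.16%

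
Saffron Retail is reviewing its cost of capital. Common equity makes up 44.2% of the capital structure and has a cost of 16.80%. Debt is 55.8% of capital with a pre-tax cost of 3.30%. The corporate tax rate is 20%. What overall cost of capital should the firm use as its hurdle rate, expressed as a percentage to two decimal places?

After-tax cost of debt = 3.3% × (1 − 20%) = 2.6400%.
WACC = 0.442 × 16.8000% + 0.558 × 2.6400% = 8.8987%.

8.90%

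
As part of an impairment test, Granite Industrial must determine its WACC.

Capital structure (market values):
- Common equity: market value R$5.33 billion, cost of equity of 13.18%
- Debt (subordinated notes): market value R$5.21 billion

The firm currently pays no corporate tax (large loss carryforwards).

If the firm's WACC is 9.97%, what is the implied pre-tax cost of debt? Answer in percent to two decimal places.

Total capital V = 5.33 + 5.21 = 10.54.
Equity weight = 5.33/10.54 = 0.5057.
Subordinated notes weight = 5.21/10.54 = 0.4943.
Equity contribution = 0.5057 × 13.18% = 6.6650%.
Remaining for debt = 9.97% − 6.6650% = 3.3050%.
Rd × (1 − 0%) × 0.4943 = 3.3050%  ⇒  Rd = 6.6861%.

6.69%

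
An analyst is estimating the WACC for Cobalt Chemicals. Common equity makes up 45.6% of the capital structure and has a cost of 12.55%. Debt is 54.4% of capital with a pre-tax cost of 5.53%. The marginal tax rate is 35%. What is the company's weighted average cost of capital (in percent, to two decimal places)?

After-tax cost of debt = 5.53% × (1 − 35%) = 3.5945%.
WACC = 0.456 × 12.5500% + 0.544 × 3.5945% = 7.6782%.

7.68%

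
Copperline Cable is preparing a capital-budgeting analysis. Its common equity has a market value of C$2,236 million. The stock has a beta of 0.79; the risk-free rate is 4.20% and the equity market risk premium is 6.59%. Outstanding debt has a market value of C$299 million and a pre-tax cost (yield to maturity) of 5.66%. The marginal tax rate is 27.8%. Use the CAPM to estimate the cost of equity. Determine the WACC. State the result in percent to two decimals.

8.78%

Cost of equity via CAPM: Re = 4.2% + 0.79 × 6.59% = 9.4061%.
Total capital V = 2236 + 299 = 2535.
Equity: weight = 2236/2535 = 0.8821; cost = 9.4061%.
Debt: weight = 299/2535 = 0.1179; after-tax cost = 5.66% × (1 − 27.8%) = 4.0865%.
WACC = 0.8821 × 9.4061% + 0.1179 × 4.0865% = 8.7787%.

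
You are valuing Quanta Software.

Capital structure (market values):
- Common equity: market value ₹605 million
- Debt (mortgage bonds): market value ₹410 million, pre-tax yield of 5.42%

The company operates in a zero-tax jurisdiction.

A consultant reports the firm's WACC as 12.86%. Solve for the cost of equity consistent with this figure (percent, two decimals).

17.90%

Total capital V = 605 + 410 = 1015.
Equity weight = 605/1015 = 0.5961.
Mortgage bonds weight = 410/1015 = 0.4039.
Debt contribution = 0.4039 × 5.42% × (1 − 0%) = 2.1894%.
Required equity contribution = 12.86% − 2.1894% = 10.6706%.
Re = 10.6706% / 0.5961 = 17.9020%.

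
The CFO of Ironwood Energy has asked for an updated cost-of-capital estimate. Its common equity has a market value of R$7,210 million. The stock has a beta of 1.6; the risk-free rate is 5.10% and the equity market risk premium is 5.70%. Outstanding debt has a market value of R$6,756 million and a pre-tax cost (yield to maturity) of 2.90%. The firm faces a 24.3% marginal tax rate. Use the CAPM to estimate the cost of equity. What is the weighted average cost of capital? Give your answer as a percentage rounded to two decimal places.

8.40%

Cost of equity via CAPM: Re = 5.1% + 1.6 × 5.7% = 14.2200%.
Total capital V = 7210 + 6756 = 13966.
Equity: weight = 7210/13966 = 0.5163; cost = 14.22%.
Debt: weight = 6756/13966 = 0.4837; after-tax cost = 2.9% × (1 − 24.3%) = 2.1953%.
WACC = 0.5163 × 14.2200% + 0.4837 × 2.1953% = 8.4031%.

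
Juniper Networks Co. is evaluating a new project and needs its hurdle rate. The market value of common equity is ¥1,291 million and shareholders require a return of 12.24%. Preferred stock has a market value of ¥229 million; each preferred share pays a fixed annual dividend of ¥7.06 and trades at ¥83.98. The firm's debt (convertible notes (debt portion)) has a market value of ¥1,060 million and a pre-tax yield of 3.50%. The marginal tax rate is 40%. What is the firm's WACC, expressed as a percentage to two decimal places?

7.73%

Cost of preferred: Rp = 7.06 / 83.98 = 8.4068%.
Total capital V = 1291 + 229 + 1060 = 2580.
Equity: weight = 1291/2580 = 0.5004; cost = 12.24%.
Preferred: weight = 229/2580 = 0.0888; cost = 8.4068%.
Convertible notes (debt portion): weight = 1060/2580 = 0.4109; after-tax cost = 3.5% × (1 − 40%) = 2.1000%.
WACC = 0.5004 × 12.2400% + 0.0888 × 8.4068% + 0.4109 × 2.1000% = 7.7337%.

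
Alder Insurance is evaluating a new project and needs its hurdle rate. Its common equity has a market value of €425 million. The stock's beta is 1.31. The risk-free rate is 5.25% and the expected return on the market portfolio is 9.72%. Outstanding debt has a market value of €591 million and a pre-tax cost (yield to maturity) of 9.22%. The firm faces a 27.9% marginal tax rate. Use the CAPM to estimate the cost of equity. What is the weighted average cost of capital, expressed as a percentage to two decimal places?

Market risk premium = 9.72% − 5.25% = 4.47%.
Cost of equity via CAPM: Re = 5.25% + 1.31 × 4.47% = 11.1057%.
Total capital V = 425 + 591 = 1016.
Equity: weight = 425/1016 = 0.4183; cost = 11.1057%.
Debt: weight = 591/1016 = 0.5817; after-tax cost = 9.22% × (1 − 27.9%) = 6.6476%.
WACC = 0.4183 × 11.1057% + 0.5817 × 6.6476% = 8.5125%.

8.51%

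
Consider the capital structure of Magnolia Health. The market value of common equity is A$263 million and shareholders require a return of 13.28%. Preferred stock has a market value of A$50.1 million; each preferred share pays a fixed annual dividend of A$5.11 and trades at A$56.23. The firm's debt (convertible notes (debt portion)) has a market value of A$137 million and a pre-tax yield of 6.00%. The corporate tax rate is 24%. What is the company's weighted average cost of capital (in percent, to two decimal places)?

Cost of preferred: Rp = 5.11 / 56.23 = 9.0877%.
Total capital V = 263 + 50.1 + 137 = 450.1.
Equity: weight = 263/450.1 = 0.5843; cost = 13.28%.
Preferred: weight = 50.1/450.1 = 0.1113; cost = 9.0877%.
Convertible notes (debt portion): weight = 137/450.1 = 0.3044; after-tax cost = 6% × (1 − 24%) = 4.5600%.
WACC = 0.5843 × 13.2800% + 0.1113 × 9.0877% + 0.3044 × 4.5600% = 10.1592%.

10.16%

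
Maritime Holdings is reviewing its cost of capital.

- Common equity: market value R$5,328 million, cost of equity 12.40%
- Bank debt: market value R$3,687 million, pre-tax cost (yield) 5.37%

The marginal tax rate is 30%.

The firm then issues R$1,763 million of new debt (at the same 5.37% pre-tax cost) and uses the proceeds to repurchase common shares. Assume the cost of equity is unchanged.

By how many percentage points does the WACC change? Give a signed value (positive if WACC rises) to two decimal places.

Current WACC:
Total capital V = 5328 + 3687 = 9015.
Equity: weight = 5328/9015 = 0.5910; cost = 12.4%.
Bank debt: weight = 3687/9015 = 0.4090; after-tax cost = 5.37% × (1 − 30%) = 3.7590%.
WACC = 0.5910 × 12.4000% + 0.4090 × 3.7590% = 8.8660%.
After the change:
Total capital V = 3565 + 5450 = 9015.
Equity: weight = 3565/9015 = 0.3955; cost = 12.4%.
Bank debt: weight = 5450/9015 = 0.6045; after-tax cost = 5.37% × (1 − 30%) = 3.7590%.
WACC = 0.3955 × 12.4000% + 0.6045 × 3.7590% = 7.1761%.
Change in WACC = 7.1761% − 8.8660% = -1.6899 pp.

-1.69 pp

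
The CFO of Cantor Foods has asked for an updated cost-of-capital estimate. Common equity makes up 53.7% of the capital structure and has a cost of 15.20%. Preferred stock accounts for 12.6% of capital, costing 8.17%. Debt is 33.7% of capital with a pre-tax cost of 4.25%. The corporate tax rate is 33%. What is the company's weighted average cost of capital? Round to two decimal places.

10.15%

After-tax cost of debt = 4.25% × (1 − 33%) = 2.8475%.
WACC = 0.537 × 15.2000% + 0.126 × 8.1700% + 0.337 × 2.8475% = 10.1514%.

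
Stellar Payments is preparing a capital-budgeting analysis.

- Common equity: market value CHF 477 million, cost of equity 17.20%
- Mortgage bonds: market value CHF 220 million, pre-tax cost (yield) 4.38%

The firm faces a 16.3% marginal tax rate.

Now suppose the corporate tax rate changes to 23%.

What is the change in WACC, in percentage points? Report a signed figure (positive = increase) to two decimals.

-0.09 pp

Current WACC:
Total capital V = 477 + 220 = 697.
Equity: weight = 477/697 = 0.6844; cost = 17.2%.
Mortgage bonds: weight = 220/697 = 0.3156; after-tax cost = 4.38% × (1 − 16.3%) = 3.6661%.
WACC = 0.6844 × 17.2000% + 0.3156 × 3.6661% = 12.9282%.
After the change:
Total capital V = 477 + 220 = 697.
Equity: weight = 477/697 = 0.6844; cost = 17.2%.
Mortgage bonds: weight = 220/697 = 0.3156; after-tax cost = 4.38% × (1 − 23%) = 3.3726%.
WACC = 0.6844 × 17.2000% + 0.3156 × 3.3726% = 12.8355%.
Change in WACC = 12.8355% − 12.9282% = -0.0926 pp.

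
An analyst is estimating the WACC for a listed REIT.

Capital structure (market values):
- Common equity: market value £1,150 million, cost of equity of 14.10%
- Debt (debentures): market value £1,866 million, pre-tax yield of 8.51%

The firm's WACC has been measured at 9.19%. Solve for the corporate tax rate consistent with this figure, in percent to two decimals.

Total capital V = 1150 + 1866 = 3016.
Equity weight = 1150/3016 = 0.3813.
Debentures weight = 1866/3016 = 0.6187.
Equity contribution = 0.3813 × 14.1% = 5.3763%.
Debt contribution must be 9.19% − 5.3763% = 3.8137%.
0.6187 × 8.51% × (1 − T) = 3.8137%  ⇒  (1 − T) = 0.7243.
T = 27.5675%.

27.57%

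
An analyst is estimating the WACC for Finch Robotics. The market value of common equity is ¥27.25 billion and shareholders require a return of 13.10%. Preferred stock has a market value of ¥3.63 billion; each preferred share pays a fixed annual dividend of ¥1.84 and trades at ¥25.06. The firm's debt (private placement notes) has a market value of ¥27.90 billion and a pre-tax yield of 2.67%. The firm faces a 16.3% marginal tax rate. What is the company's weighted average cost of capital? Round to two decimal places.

Cost of preferred: Rp = 1.84 / 25.06 = 7.3424%.
Total capital V = 27.25 + 3.63 + 27.9 = 58.78.
Equity: weight = 27.25/58.78 = 0.4636; cost = 13.1%.
Preferred: weight = 3.63/58.78 = 0.0618; cost = 7.3424%.
Private placement notes: weight = 27.9/58.78 = 0.4747; after-tax cost = 2.67% × (1 − 16.3%) = 2.2348%.
WACC = 0.4636 × 13.1000% + 0.0618 × 7.3424% + 0.4747 × 2.2348% = 7.5872%.

7.59%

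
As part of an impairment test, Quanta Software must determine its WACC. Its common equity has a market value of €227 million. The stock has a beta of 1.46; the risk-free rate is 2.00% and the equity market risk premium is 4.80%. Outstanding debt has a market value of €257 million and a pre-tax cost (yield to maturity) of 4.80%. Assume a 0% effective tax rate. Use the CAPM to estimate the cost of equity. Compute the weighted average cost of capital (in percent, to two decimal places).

6.77%

Cost of equity via CAPM: Re = 2.0% + 1.46 × 4.8% = 9.0080%.
Total capital V = 227 + 257 = 484.
Equity: weight = 227/484 = 0.4690; cost = 9.008%.
Debt: weight = 257/484 = 0.5310; after-tax cost = 4.8% × (1 − 0%) = 4.8000%.
WACC = 0.4690 × 9.0080% + 0.5310 × 4.8000% = 6.7736%.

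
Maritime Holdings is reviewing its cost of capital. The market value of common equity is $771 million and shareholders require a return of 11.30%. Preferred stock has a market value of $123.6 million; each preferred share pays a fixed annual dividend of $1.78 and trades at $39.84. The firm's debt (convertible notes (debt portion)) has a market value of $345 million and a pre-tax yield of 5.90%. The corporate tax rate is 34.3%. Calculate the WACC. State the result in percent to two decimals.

Cost of preferred: Rp = 1.78 / 39.84 = 4.4679%.
Total capital V = 771 + 123.6 + 345 = 1239.6.
Equity: weight = 771/1239.6 = 0.6220; cost = 11.3%.
Preferred: weight = 123.6/1239.6 = 0.0997; cost = 4.4679%.
Convertible notes (debt portion): weight = 345/1239.6 = 0.2783; after-tax cost = 5.9% × (1 − 34.3%) = 3.8763%.
WACC = 0.6220 × 11.3000% + 0.0997 × 4.4679% + 0.2783 × 3.8763% = 8.5526%.

8.55%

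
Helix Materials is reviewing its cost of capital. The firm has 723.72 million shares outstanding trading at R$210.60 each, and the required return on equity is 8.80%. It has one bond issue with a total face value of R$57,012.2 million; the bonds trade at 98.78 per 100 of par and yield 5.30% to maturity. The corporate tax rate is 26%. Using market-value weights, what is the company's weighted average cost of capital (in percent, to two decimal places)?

Market value of equity E = 210.6 × 723.72m = 152415.432m. Market value of debt D = 57012.2m × 98.78/100 = 56316.65116m.
Total capital V = 152415.432 + 56316.65116 = 208732.08316.
Equity: weight = 152415.432/208732.08316 = 0.7302; cost = 8.8%.
Bonds outstanding: weight = 56316.65116/208732.08316 = 0.2698; after-tax cost = 5.3% × (1 − 26%) = 3.9220%.
WACC = 0.7302 × 8.8000% + 0.2698 × 3.9220% = 7.4839%.

7.48%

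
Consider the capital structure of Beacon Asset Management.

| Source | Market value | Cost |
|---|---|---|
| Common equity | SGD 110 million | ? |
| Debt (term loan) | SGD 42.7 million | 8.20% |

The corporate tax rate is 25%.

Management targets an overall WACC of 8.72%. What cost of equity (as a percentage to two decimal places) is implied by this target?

Total capital V = 110 + 42.7 = 152.7.
Equity weight = 110/152.7 = 0.7204.
Term loan weight = 42.7/152.7 = 0.2796.
Debt contribution = 0.2796 × 8.2% × (1 − 25%) = 1.7197%.
Required equity contribution = 8.72% − 1.7197% = 7.0003%.
Re = 7.0003% / 0.7204 = 9.7176%.

9.72%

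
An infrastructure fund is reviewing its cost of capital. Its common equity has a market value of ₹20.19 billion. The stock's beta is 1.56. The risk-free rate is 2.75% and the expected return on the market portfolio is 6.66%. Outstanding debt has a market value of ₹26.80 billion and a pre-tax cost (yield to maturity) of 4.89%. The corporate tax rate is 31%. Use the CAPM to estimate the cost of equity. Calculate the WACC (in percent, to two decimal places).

5.73%

Market risk premium = 6.66% − 2.75% = 3.91%.
Cost of equity via CAPM: Re = 2.75% + 1.56 × 3.91% = 8.8496%.
Total capital V = 20.19 + 26.8 = 46.99.
Equity: weight = 20.19/46.99 = 0.4297; cost = 8.8496%.
Debt: weight = 26.8/46.99 = 0.5703; after-tax cost = 4.89% × (1 − 31%) = 3.3741%.
WACC = 0.4297 × 8.8496% + 0.5703 × 3.3741% = 5.7267%.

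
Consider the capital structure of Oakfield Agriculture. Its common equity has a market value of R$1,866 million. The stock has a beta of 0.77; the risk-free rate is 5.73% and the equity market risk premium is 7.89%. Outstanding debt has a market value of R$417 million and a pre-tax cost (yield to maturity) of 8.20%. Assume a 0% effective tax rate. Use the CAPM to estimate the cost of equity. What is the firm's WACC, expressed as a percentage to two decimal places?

Cost of equity via CAPM: Re = 5.73% + 0.77 × 7.89% = 11.8053%.
Total capital V = 1866 + 417 = 2283.
Equity: weight = 1866/2283 = 0.8173; cost = 11.8053%.
Debt: weight = 417/2283 = 0.1827; after-tax cost = 8.2% × (1 − 0%) = 8.2000%.
WACC = 0.8173 × 11.8053% + 0.1827 × 8.2000% = 11.1468%.

11.15%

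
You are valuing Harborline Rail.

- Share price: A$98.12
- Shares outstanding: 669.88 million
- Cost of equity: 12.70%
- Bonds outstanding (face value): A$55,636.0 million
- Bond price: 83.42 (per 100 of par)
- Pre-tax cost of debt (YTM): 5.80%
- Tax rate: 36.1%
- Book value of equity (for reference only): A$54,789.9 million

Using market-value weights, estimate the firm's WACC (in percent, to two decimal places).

Market value of equity E = 98.12 × 669.88m = 65728.6256m. Market value of debt D = 55636m × 83.42/100 = 46411.5512m.
Total capital V = 65728.6256 + 46411.5512 = 112140.1768.
Equity: weight = 65728.6256/112140.1768 = 0.5861; cost = 12.7%.
Bonds outstanding: weight = 46411.5512/112140.1768 = 0.4139; after-tax cost = 5.8% × (1 − 36.1%) = 3.7062%.
WACC = 0.5861 × 12.7000% + 0.4139 × 3.7062% = 8.9777%.

8.98%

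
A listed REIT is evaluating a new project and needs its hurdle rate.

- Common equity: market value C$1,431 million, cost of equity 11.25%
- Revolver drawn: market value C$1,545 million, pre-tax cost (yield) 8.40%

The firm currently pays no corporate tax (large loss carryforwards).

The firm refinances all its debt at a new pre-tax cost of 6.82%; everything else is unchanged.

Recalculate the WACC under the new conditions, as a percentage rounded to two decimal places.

8.95%

After the change:
Total capital V = 1431 + 1545 = 2976.
Equity: weight = 1431/2976 = 0.4808; cost = 11.25%.
Revolver drawn: weight = 1545/2976 = 0.5192; after-tax cost = 6.82% × (1 − 0%) = 6.8200%.
WACC = 0.4808 × 11.2500% + 0.5192 × 6.8200% = 8.9502%.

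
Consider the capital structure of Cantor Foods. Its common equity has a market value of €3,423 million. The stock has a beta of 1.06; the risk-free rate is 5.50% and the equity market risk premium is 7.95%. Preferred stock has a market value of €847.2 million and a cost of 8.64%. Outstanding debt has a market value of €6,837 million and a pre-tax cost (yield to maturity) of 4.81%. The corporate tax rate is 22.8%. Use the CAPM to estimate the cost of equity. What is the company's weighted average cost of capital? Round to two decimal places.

Cost of equity via CAPM: Re = 5.5% + 1.06 × 7.95% = 13.9270%.
Total capital V = 3423 + 847.2 + 6837 = 11107.2.
Equity: weight = 3423/11107.2 = 0.3082; cost = 13.927%.
Preferred: weight = 847.2/11107.2 = 0.0763; cost = 8.64%.
Debt: weight = 6837/11107.2 = 0.6155; after-tax cost = 4.81% × (1 − 22.8%) = 3.7133%.
WACC = 0.3082 × 13.9270% + 0.0763 × 8.6400% + 0.6155 × 3.7133% = 7.2367%.

7.24%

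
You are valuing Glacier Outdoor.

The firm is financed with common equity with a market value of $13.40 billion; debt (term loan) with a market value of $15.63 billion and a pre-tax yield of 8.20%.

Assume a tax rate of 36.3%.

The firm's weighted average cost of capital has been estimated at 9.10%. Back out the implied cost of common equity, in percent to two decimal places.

Total capital V = 13.4 + 15.63 = 29.03.
Equity weight = 13.4/29.03 = 0.4616.
Term loan weight = 15.63/29.03 = 0.5384.
Debt contribution = 0.5384 × 8.2% × (1 − 36.3%) = 2.8123%.
Required equity contribution = 9.1% − 2.8123% = 6.2877%.
Re = 6.2877% / 0.4616 = 13.6217%.

13.62%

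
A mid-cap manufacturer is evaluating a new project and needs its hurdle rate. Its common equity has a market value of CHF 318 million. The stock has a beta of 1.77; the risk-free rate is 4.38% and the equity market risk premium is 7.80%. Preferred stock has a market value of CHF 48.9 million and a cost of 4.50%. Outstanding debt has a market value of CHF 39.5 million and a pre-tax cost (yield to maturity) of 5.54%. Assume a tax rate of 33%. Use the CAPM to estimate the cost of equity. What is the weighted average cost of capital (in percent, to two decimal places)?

Cost of equity via CAPM: Re = 4.38% + 1.77 × 7.8% = 18.1860%.
Total capital V = 318 + 48.9 + 39.5 = 406.4.
Equity: weight = 318/406.4 = 0.7825; cost = 18.186%.
Preferred: weight = 48.9/406.4 = 0.1203; cost = 4.5%.
Debt: weight = 39.5/406.4 = 0.0972; after-tax cost = 5.54% × (1 − 33%) = 3.7118%.
WACC = 0.7825 × 18.1860% + 0.1203 × 4.5000% + 0.0972 × 3.7118% = 15.1324%.

15.13%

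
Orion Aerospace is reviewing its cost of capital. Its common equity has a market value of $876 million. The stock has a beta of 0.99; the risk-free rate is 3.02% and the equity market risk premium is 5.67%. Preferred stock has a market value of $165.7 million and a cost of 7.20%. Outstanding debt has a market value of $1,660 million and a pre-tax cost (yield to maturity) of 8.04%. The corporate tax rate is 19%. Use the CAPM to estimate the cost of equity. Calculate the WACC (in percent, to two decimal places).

7.24%

Cost of equity via CAPM: Re = 3.02% + 0.99 × 5.67% = 8.6333%.
Total capital V = 876 + 165.7 + 1660 = 2701.7.
Equity: weight = 876/2701.7 = 0.3242; cost = 8.6333%.
Preferred: weight = 165.7/2701.7 = 0.0613; cost = 7.2%.
Debt: weight = 1660/2701.7 = 0.6144; after-tax cost = 8.04% × (1 − 19%) = 6.5124%.
WACC = 0.3242 × 8.6333% + 0.0613 × 7.2000% + 0.6144 × 6.5124% = 7.2423%.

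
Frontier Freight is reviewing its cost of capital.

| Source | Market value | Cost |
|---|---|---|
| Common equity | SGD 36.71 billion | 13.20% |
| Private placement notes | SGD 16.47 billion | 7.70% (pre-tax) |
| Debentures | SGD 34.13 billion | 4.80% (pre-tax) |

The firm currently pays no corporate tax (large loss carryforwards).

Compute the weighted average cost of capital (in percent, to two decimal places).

Total capital V = 36.71 + 16.47 + 34.13 = 87.31.
Equity: weight = 36.71/87.31 = 0.4205; cost = 13.2%.
Private placement notes: weight = 16.47/87.31 = 0.1886; after-tax cost = 7.7% × (1 − 0%) = 7.7000%.
Debentures: weight = 34.13/87.31 = 0.3909; after-tax cost = 4.8% × (1 − 0%) = 4.8000%.
WACC = 0.4205 × 13.2000% + 0.1886 × 7.7000% + 0.3909 × 4.8000% = 8.8789%.

8.88%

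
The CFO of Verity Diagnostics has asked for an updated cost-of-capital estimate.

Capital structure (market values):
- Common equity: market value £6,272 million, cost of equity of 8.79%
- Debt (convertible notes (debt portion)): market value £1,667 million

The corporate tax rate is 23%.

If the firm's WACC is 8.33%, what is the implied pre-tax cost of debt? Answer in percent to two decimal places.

Total capital V = 6272 + 1667 = 7939.
Equity weight = 6272/7939 = 0.7900.
Convertible notes (debt portion) weight = 1667/7939 = 0.2100.
Equity contribution = 0.7900 × 8.79% = 6.9443%.
Remaining for debt = 8.33% − 6.9443% = 1.3857%.
Rd × (1 − 23%) × 0.2100 = 1.3857%  ⇒  Rd = 8.5705%.

8.57%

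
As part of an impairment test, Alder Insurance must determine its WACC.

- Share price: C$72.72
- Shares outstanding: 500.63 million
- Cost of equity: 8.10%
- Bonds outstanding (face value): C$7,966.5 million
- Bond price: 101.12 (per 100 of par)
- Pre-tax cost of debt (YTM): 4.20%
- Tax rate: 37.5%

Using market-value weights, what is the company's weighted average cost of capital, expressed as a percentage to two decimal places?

Market value of equity E = 72.72 × 500.63m = 36405.8136m. Market value of debt D = 7966.5m × 101.12/100 = 8055.7248m.
Total capital V = 36405.8136 + 8055.7248 = 44461.5384.
Equity: weight = 36405.8136/44461.5384 = 0.8188; cost = 8.1%.
Bonds outstanding: weight = 8055.7248/44461.5384 = 0.1812; after-tax cost = 4.2% × (1 − 37.5%) = 2.6250%.
WACC = 0.8188 × 8.1000% + 0.1812 × 2.6250% = 7.1080%.

7.11%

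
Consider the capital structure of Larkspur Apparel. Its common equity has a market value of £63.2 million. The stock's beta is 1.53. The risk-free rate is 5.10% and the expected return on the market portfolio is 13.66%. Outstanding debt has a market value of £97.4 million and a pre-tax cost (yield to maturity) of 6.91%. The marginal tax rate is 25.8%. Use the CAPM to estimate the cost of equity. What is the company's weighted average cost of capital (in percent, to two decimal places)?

Market risk premium = 13.66% − 5.1% = 8.56%.
Cost of equity via CAPM: Re = 5.1% + 1.53 × 8.56% = 18.1968%.
Total capital V = 63.2 + 97.4 = 160.6.
Equity: weight = 63.2/160.6 = 0.3935; cost = 18.1968%.
Debt: weight = 97.4/160.6 = 0.6065; after-tax cost = 6.91% × (1 − 25.8%) = 5.1272%.
WACC = 0.3935 × 18.1968% + 0.6065 × 5.1272% = 10.2704%.

10.27%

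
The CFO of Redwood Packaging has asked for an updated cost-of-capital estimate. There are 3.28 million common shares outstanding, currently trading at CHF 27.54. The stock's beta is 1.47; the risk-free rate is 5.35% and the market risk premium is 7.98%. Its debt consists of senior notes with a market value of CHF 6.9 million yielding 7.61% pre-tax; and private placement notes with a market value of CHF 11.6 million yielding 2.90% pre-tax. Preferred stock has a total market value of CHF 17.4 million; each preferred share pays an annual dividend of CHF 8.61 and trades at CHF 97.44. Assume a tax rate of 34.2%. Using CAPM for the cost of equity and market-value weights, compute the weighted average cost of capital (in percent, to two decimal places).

13.89%

Cost of equity via CAPM: Re = 5.35% + 1.47 × 7.98% = 17.0806%.
Cost of preferred: Rp = 8.61 / 97.44 = 8.8362%.
Market value of equity E = 27.54 × 3.28m = 90.3312m.
Total capital V = 90.3312 + 17.4 + 6.9 + 11.6 = 126.2312.
Equity: weight = 90.3312/126.2312 = 0.7156; cost = 17.0806%.
Preferred: weight = 17.4/126.2312 = 0.1378; cost = 8.8362%.
Senior notes: weight = 6.9/126.2312 = 0.0547; after-tax cost = 7.61% × (1 − 34.2%) = 5.0074%.
Private placement notes: weight = 11.6/126.2312 = 0.0919; after-tax cost = 2.9% × (1 − 34.2%) = 1.9082%.
WACC = 0.7156 × 17.0806% + 0.1378 × 8.8362% + 0.0547 × 5.0074% + 0.0919 × 1.9082% = 13.8900%.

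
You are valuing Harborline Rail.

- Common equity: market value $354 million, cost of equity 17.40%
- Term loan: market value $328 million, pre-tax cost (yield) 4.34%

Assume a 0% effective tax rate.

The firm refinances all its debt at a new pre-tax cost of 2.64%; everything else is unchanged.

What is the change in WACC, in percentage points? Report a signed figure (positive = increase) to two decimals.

-0.82 pp

Current WACC:
Total capital V = 354 + 328 = 682.
Equity: weight = 354/682 = 0.5191; cost = 17.4%.
Term loan: weight = 328/682 = 0.4809; after-tax cost = 4.34% × (1 − 0%) = 4.3400%.
WACC = 0.5191 × 17.4000% + 0.4809 × 4.3400% = 11.1189%.
After the change:
Total capital V = 354 + 328 = 682.
Equity: weight = 354/682 = 0.5191; cost = 17.4%.
Term loan: weight = 328/682 = 0.4809; after-tax cost = 2.64% × (1 − 0%) = 2.6400%.
WACC = 0.5191 × 17.4000% + 0.4809 × 2.6400% = 10.3013%.
Change in WACC = 10.3013% − 11.1189% = -0.8176 pp.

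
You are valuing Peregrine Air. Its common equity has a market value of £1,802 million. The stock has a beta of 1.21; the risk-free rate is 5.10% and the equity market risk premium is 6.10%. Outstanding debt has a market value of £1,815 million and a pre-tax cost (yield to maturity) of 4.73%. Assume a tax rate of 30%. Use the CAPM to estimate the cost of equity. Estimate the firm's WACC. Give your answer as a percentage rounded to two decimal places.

Cost of equity via CAPM: Re = 5.1% + 1.21 × 6.1% = 12.4810%.
Total capital V = 1802 + 1815 = 3617.
Equity: weight = 1802/3617 = 0.4982; cost = 12.481%.
Debt: weight = 1815/3617 = 0.5018; after-tax cost = 4.73% × (1 − 30%) = 3.3110%.
WACC = 0.4982 × 12.4810% + 0.5018 × 3.3110% = 7.8795%.

7.88%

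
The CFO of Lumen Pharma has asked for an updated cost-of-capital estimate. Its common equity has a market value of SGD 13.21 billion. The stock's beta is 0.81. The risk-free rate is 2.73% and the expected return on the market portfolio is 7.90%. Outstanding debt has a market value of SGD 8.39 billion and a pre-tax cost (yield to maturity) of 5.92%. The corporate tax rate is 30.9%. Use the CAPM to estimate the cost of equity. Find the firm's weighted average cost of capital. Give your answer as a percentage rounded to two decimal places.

5.82%

Market risk premium = 7.9% − 2.73% = 5.17%.
Cost of equity via CAPM: Re = 2.73% + 0.81 × 5.17% = 6.9177%.
Total capital V = 13.21 + 8.39 = 21.6.
Equity: weight = 13.21/21.6 = 0.6116; cost = 6.9177%.
Debt: weight = 8.39/21.6 = 0.3884; after-tax cost = 5.92% × (1 − 30.9%) = 4.0907%.
WACC = 0.6116 × 6.9177% + 0.3884 × 4.0907% = 5.8196%.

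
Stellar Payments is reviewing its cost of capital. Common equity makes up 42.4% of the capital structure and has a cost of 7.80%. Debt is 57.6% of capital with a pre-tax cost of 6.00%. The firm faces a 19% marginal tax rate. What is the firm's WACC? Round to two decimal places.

6.11%

After-tax cost of debt = 6% × (1 − 19%) = 4.8600%.
WACC = 0.424 × 7.8000% + 0.576 × 4.8600% = 6.1066%.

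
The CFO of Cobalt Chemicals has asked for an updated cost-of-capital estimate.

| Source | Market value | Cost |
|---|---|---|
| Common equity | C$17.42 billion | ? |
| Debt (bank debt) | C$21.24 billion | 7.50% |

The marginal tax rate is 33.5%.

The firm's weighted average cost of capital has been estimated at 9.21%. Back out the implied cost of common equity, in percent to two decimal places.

14.36%

Total capital V = 17.42 + 21.24 = 38.66.
Equity weight = 17.42/38.66 = 0.4506.
Bank debt weight = 21.24/38.66 = 0.5494.
Debt contribution = 0.5494 × 7.5% × (1 − 33.5%) = 2.7402%.
Required equity contribution = 9.21% − 2.7402% = 6.4698%.
Re = 6.4698% / 0.4506 = 14.3584%.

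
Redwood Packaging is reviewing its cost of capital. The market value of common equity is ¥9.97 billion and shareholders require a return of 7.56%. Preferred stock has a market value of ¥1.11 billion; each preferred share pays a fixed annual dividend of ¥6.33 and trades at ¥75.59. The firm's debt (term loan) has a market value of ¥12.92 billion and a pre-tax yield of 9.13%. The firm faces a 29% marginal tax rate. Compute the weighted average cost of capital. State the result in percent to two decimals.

Cost of preferred: Rp = 6.33 / 75.59 = 8.3741%.
Total capital V = 9.97 + 1.11 + 12.92 = 24.
Equity: weight = 9.97/24 = 0.4154; cost = 7.56%.
Preferred: weight = 1.11/24 = 0.0463; cost = 8.3741%.
Term loan: weight = 12.92/24 = 0.5383; after-tax cost = 9.13% × (1 − 29%) = 6.4823%.
WACC = 0.4154 × 7.5600% + 0.0463 × 8.3741% + 0.5383 × 6.4823% = 7.0175%.

7.02%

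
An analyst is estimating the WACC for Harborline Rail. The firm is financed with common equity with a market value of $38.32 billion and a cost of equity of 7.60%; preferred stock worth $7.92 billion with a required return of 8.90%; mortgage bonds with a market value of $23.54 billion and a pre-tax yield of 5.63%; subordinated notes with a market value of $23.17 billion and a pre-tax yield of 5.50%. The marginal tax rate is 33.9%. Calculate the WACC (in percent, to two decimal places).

5.74%

Total capital V = 38.32 + 7.92 + 23.54 + 23.17 = 92.95.
Equity: weight = 38.32/92.95 = 0.4123; cost = 7.6%.
Preferred: weight = 7.92/92.95 = 0.0852; cost = 8.9%.
Mortgage bonds: weight = 23.54/92.95 = 0.2533; after-tax cost = 5.63% × (1 − 33.9%) = 3.7214%.
Subordinated notes: weight = 23.17/92.95 = 0.2493; after-tax cost = 5.5% × (1 − 33.9%) = 3.6355%.
WACC = 0.4123 × 7.6000% + 0.0852 × 8.9000% + 0.2533 × 3.7214% + 0.2493 × 3.6355% = 5.7403%.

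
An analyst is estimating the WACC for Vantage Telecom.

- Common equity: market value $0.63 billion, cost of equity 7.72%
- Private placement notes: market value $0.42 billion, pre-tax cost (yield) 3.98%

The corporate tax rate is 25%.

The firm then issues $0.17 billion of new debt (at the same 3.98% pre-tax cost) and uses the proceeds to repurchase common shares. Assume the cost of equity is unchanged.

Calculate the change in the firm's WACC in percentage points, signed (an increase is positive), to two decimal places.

-0.77 pp

Current WACC:
Total capital V = 0.63 + 0.42 = 1.05.
Equity: weight = 0.63/1.05 = 0.6000; cost = 7.72%.
Private placement notes: weight = 0.42/1.05 = 0.4000; after-tax cost = 3.98% × (1 − 25%) = 2.9850%.
WACC = 0.6000 × 7.7200% + 0.4000 × 2.9850% = 5.8260%.
After the change:
Total capital V = 0.46 + 0.59 = 1.05.
Equity: weight = 0.46/1.05 = 0.4381; cost = 7.72%.
Private placement notes: weight = 0.59/1.05 = 0.5619; after-tax cost = 3.98% × (1 − 25%) = 2.9850%.
WACC = 0.4381 × 7.7200% + 0.5619 × 2.9850% = 5.0594%.
Change in WACC = 5.0594% − 5.8260% = -0.7666 pp.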